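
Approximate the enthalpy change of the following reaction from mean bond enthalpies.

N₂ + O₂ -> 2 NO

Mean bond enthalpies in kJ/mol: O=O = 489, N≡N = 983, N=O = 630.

Bonds broken (reactants):
  N≡N: 1 × 983 = 983
  O=O: 1 × 489 = 489
  Σ(broken) = 1472 kJ
Bonds formed (products):
  N=O: 2 × 630 = 1260
  Σ(formed) = 1260 kJ
ΔH = Σ(broken) − Σ(formed) = 1472 − 1260 = +212 kJ

ΔH ≈ +212 kJ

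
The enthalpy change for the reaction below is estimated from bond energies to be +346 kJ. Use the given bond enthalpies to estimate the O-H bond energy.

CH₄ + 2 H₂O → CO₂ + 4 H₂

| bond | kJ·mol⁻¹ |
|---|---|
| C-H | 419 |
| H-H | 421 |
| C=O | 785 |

D(O-H) ≈ 481 kJ/mol

Let D be the O-H bond energy.
Σ(broken) = 4×419 + 4×D = 1676 + 4D
Σ(formed) = 2×785 + 4×421 = 3254
ΔH = Σ(broken) − Σ(formed) = (1676 + 4D) − (3254) = −1578 + 4D
Setting this equal to +346 kJ gives 4D = 1924, so D = 481 kJ/mol.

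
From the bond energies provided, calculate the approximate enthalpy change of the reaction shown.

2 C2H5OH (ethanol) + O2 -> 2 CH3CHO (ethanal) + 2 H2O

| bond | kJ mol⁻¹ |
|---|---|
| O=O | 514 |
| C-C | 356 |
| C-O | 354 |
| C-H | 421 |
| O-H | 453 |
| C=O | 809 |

Bonds broken (reactants):
  C-C: 2 × 356 = 712
  C-H: 10 × 421 = 4210
  C-O: 2 × 354 = 708
  O-H: 2 × 453 = 906
  O=O: 1 × 514 = 514
  Σ(broken) = 7050 kJ
Bonds formed (products):
  C-C: 2 × 356 = 712
  C-H: 8 × 421 = 3368
  C=O: 2 × 809 = 1618
  O-H: 4 × 453 = 1812
  Σ(formed) = 7510 kJ
ΔH = Σ(broken) − Σ(formed) = 7050 − 7510 = −460 kJ

ΔH ≈ −460 kJ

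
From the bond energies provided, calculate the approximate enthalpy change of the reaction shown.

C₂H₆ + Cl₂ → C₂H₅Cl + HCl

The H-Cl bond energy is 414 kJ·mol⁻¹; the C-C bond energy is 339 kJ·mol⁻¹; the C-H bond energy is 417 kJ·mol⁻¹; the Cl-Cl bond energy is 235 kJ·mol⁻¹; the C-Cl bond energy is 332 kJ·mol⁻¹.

Bonds broken (reactants):
  C-C: 1 × 339 = 339
  C-H: 6 × 417 = 2502
  Cl-Cl: 1 × 235 = 235
  Σ(broken) = 3076 kJ
Bonds formed (products):
  C-C: 1 × 339 = 339
  C-Cl: 1 × 332 = 332
  C-H: 5 × 417 = 2085
  H-Cl: 1 × 414 = 414
  Σ(formed) = 3170 kJ
ΔH = Σ(broken) − Σ(formed) = 3076 − 3170 = −94 kJ

ΔH ≈ −94 kJ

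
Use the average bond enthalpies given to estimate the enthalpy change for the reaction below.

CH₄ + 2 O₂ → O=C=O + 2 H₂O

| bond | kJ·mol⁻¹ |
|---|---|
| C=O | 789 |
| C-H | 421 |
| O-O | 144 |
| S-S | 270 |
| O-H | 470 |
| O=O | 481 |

ΔH ≈ −812 kJ

Bonds broken (reactants):
  C-H: 4 × 421 = 1684
  O=O: 2 × 481 = 962
  Σ(broken) = 2646 kJ
Bonds formed (products):
  C=O: 2 × 789 = 1578
  O-H: 4 × 470 = 1880
  Σ(formed) = 3458 kJ
ΔH = Σ(broken) − Σ(formed) = 2646 − 3458 = −812 kJ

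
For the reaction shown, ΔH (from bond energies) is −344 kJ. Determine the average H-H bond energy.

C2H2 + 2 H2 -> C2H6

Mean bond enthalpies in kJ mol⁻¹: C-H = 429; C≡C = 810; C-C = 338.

Let D be the H-H bond energy.
Σ(broken) = 1×810 + 2×429 + 2×D = 1668 + 2D
Σ(formed) = 1×338 + 6×429 = 2912
ΔH = Σ(broken) − Σ(formed) = (1668 + 2D) − (2912) = −1244 + 2D
Setting this equal to −344 kJ gives 2D = 900, so D = 450 kJ/mol.

D(H-H) ≈ 450 kJ/mol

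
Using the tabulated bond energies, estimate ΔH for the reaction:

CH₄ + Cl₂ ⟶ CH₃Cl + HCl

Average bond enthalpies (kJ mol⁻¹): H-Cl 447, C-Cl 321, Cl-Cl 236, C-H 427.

Bonds broken (reactants):
  C-H: 4 × 427 = 1708
  Cl-Cl: 1 × 236 = 236
  Σ(broken) = 1944 kJ
Bonds formed (products):
  C-Cl: 1 × 321 = 321
  C-H: 3 × 427 = 1281
  H-Cl: 1 × 447 = 447
  Σ(formed) = 2049 kJ
ΔH = Σ(broken) − Σ(formed) = 1944 − 2049 = −105 kJ

ΔH ≈ −105 kJ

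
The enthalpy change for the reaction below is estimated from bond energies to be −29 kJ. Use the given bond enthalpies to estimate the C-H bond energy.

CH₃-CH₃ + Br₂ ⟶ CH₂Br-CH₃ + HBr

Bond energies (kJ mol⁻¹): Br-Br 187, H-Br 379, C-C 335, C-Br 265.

Let D be the C-H bond energy.
Σ(broken) = 1×187 + 1×335 + 6×D = 522 + 6D
Σ(formed) = 1×265 + 1×335 + 5×D + 1×379 = 979 + 5D
ΔH = Σ(broken) − Σ(formed) = (522 + 6D) − (979 + 5D) = −457 + D
Setting this equal to −29 kJ gives D = 428 kJ/mol.

D(C-H) ≈ 428 kJ/mol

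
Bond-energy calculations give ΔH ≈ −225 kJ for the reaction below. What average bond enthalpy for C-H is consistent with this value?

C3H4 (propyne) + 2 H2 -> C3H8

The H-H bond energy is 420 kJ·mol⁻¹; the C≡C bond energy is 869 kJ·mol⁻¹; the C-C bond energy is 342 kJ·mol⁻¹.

D(C-H) ≈ 398 kJ/mol

Let D be the C-H bond energy.
Σ(broken) = 1×869 + 1×342 + 4×D + 2×420 = 2051 + 4D
Σ(formed) = 2×342 + 8×D = 684 + 8D
ΔH = Σ(broken) − Σ(formed) = (2051 + 4D) − (684 + 8D) = +1367 − 4D
Setting this equal to −225 kJ gives 4D = 1592, so D = 398 kJ/mol.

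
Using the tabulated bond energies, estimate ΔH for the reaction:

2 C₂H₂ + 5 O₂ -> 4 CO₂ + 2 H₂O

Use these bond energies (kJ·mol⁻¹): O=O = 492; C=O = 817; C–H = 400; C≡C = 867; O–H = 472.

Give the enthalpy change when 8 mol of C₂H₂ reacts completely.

ΔH = −10520 kJ

Bonds broken (reactants):
  C≡C: 2 × 867 = 1734
  C–H: 4 × 400 = 1600
  O=O: 5 × 492 = 2460
  Σ(broken) = 5794 kJ
Bonds formed (products):
  C=O: 8 × 817 = 6536
  O–H: 4 × 472 = 1888
  Σ(formed) = 8424 kJ
ΔH = Σ(broken) − Σ(formed) = 5794 − 8424 = −2630 kJ
For 4× the reaction as written: 4 × (−2630) = −10520 kJ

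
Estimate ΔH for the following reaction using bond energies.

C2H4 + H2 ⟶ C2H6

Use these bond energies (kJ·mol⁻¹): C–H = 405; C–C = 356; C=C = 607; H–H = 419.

ΔH ≈ −140 kJ

Bonds broken (reactants):
  C–H: 4 × 405 = 1620
  C=C: 1 × 607 = 607
  H–H: 1 × 419 = 419
  Σ(broken) = 2646 kJ
Bonds formed (products):
  C–C: 1 × 356 = 356
  C–H: 6 × 405 = 2430
  Σ(formed) = 2786 kJ
ΔH = Σ(broken) − Σ(formed) = 2646 − 2786 = −140 kJ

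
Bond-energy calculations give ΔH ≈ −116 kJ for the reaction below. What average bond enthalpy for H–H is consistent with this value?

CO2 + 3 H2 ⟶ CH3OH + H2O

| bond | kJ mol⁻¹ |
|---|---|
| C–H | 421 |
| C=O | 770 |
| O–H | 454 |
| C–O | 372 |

D(H–H) ≈ 447 kJ/mol

Let D be the H–H bond energy.
Σ(broken) = 2×770 + 3×D = 1540 + 3D
Σ(formed) = 3×421 + 1×372 + 3×454 = 2997
ΔH = Σ(broken) − Σ(formed) = (1540 + 3D) − (2997) = −1457 + 3D
Setting this equal to −116 kJ gives 3D = 1341, so D = 447 kJ/mol.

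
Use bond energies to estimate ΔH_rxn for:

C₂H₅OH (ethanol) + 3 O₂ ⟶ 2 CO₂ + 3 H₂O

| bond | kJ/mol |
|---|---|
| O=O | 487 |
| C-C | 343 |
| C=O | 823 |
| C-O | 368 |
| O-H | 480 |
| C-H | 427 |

ΔH ≈ −1385 kJ

Bonds broken (reactants):
  C-C: 1 × 343 = 343
  C-H: 5 × 427 = 2135
  C-O: 1 × 368 = 368
  O-H: 1 × 480 = 480
  O=O: 3 × 487 = 1461
  Σ(broken) = 4787 kJ
Bonds formed (products):
  C=O: 4 × 823 = 3292
  O-H: 6 × 480 = 2880
  Σ(formed) = 6172 kJ
ΔH = Σ(broken) − Σ(formed) = 4787 − 6172 = −1385 kJ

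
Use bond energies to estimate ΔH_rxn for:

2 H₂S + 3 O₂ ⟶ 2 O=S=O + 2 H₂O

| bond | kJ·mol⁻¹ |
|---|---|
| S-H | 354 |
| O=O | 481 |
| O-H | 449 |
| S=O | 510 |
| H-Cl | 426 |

ΔH ≈ −977 kJ

Bonds broken (reactants):
  O=O: 3 × 481 = 1443
  S-H: 4 × 354 = 1416
  Σ(broken) = 2859 kJ
Bonds formed (products):
  O-H: 4 × 449 = 1796
  S=O: 4 × 510 = 2040
  Σ(formed) = 3836 kJ
ΔH = Σ(broken) − Σ(formed) = 2859 − 3836 = −977 kJ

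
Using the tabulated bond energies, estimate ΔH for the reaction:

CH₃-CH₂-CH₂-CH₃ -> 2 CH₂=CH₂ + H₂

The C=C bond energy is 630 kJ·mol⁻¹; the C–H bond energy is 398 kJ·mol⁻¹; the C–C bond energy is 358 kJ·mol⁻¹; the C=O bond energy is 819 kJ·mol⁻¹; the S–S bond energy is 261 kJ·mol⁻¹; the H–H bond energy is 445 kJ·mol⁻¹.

Bonds broken (reactants):
  C–C: 3 × 358 = 1074
  C–H: 10 × 398 = 3980
  Σ(broken) = 5054 kJ
Bonds formed (products):
  C–H: 8 × 398 = 3184
  C=C: 2 × 630 = 1260
  H–H: 1 × 445 = 445
  Σ(formed) = 4889 kJ
ΔH = Σ(broken) − Σ(formed) = 5054 − 4889 = +165 kJ

ΔH ≈ +165 kJ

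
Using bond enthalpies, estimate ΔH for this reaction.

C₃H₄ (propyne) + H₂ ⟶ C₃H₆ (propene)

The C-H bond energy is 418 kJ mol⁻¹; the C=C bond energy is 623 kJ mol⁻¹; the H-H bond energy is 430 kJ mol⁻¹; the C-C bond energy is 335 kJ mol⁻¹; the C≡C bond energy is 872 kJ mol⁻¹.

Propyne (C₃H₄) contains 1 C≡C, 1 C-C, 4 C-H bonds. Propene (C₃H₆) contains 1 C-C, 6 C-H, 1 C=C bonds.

ΔH ≈ −157 kJ

Bonds broken (reactants):
  C≡C: 1 × 872 = 872
  C-C: 1 × 335 = 335
  C-H: 4 × 418 = 1672
  H-H: 1 × 430 = 430
  Σ(broken) = 3309 kJ
Bonds formed (products):
  C-C: 1 × 335 = 335
  C-H: 6 × 418 = 2508
  C=C: 1 × 623 = 623
  Σ(formed) = 3466 kJ
ΔH = Σ(broken) − Σ(formed) = 3309 − 3466 = −157 kJ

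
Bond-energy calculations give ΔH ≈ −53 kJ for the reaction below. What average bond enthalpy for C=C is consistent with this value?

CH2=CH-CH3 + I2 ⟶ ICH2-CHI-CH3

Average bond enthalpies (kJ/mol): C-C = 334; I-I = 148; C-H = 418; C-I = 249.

D(C=C) ≈ 631 kJ/mol

Let D be the C=C bond energy.
Σ(broken) = 1×334 + 6×418 + 1×D + 1×148 = 2990 + D
Σ(formed) = 2×334 + 6×418 + 2×249 = 3674
ΔH = Σ(broken) − Σ(formed) = (2990 + D) − (3674) = −684 + D
Setting this equal to −53 kJ gives D = 631 kJ/mol.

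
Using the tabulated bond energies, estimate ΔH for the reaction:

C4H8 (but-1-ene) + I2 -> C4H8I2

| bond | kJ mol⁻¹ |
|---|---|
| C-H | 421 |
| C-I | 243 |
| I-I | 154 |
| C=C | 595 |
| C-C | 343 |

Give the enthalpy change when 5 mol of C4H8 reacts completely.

ΔH = −400 kJ

Bonds broken (reactants):
  C-C: 2 × 343 = 686
  C-H: 8 × 421 = 3368
  C=C: 1 × 595 = 595
  I-I: 1 × 154 = 154
  Σ(broken) = 4803 kJ
Bonds formed (products):
  C-C: 3 × 343 = 1029
  C-H: 8 × 421 = 3368
  C-I: 2 × 243 = 486
  Σ(formed) = 4883 kJ
ΔH = Σ(broken) − Σ(formed) = 4803 − 4883 = −80 kJ
For 5× the reaction as written: 5 × (−80) = −400 kJ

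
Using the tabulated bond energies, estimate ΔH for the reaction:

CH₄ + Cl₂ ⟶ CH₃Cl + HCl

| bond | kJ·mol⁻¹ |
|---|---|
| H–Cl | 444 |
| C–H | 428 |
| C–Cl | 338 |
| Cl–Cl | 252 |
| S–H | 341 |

ΔH ≈ −102 kJ

Bonds broken (reactants):
  C–H: 4 × 428 = 1712
  Cl–Cl: 1 × 252 = 252
  Σ(broken) = 1964 kJ
Bonds formed (products):
  C–Cl: 1 × 338 = 338
  C–H: 3 × 428 = 1284
  H–Cl: 1 × 444 = 444
  Σ(formed) = 2066 kJ
ΔH = Σ(broken) − Σ(formed) = 1964 − 2066 = −102 kJ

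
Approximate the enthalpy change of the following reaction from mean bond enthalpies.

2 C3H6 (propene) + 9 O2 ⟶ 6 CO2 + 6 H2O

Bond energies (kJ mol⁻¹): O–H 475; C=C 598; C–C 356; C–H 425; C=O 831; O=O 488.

Bonds broken (reactants):
  C–C: 2 × 356 = 712
  C–H: 12 × 425 = 5100
  C=C: 2 × 598 = 1196
  O=O: 9 × 488 = 4392
  Σ(broken) = 11400 kJ
Bonds formed (products):
  C=O: 12 × 831 = 9972
  O–H: 12 × 475 = 5700
  Σ(formed) = 15672 kJ
ΔH = Σ(broken) − Σ(formed) = 11400 − 15672 = −4272 kJ

ΔH ≈ −4272 kJ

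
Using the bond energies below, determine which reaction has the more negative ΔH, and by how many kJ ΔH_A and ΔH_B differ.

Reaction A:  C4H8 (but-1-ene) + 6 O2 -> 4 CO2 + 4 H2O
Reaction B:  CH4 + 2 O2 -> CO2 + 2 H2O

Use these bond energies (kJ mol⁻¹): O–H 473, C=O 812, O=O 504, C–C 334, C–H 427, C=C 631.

Reaction A, by 1741 kJ

Reaction A:
  Bonds broken (reactants):
    C–C: 2 × 334 = 668
    C–H: 8 × 427 = 3416
    C=C: 1 × 631 = 631
    O=O: 6 × 504 = 3024
    Σ(broken) = 7739 kJ
  Bonds formed (products):
    C=O: 8 × 812 = 6496
    O–H: 8 × 473 = 3784
    Σ(formed) = 10280 kJ
  ΔH_A = 7739 − 10280 = −2541 kJ
Reaction B:
  Bonds broken (reactants):
    C–H: 4 × 427 = 1708
    O=O: 2 × 504 = 1008
    Σ(broken) = 2716 kJ
  Bonds formed (products):
    C=O: 2 × 812 = 1624
    O–H: 4 × 473 = 1892
    Σ(formed) = 3516 kJ
  ΔH_B = 2716 − 3516 = −800 kJ
ΔH_A − ΔH_B = −1741 kJ, so reaction A has the more negative ΔH; |ΔH_A − ΔH_B| = 1741 kJ.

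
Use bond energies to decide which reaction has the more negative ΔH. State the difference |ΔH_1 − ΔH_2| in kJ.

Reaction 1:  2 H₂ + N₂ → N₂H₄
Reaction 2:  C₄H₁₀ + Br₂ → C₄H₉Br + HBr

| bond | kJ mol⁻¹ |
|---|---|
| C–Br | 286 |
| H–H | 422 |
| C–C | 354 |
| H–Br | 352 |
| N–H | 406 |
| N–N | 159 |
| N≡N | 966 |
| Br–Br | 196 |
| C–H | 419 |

Reaction 2, by 50 kJ

Reaction 1:
  Bonds broken (reactants):
    H–H: 2 × 422 = 844
    N≡N: 1 × 966 = 966
    Σ(broken) = 1810 kJ
  Bonds formed (products):
    N–H: 4 × 406 = 1624
    N–N: 1 × 159 = 159
    Σ(formed) = 1783 kJ
  ΔH_1 = 1810 − 1783 = +27 kJ
Reaction 2:
  Bonds broken (reactants):
    Br–Br: 1 × 196 = 196
    C–C: 3 × 354 = 1062
    C–H: 10 × 419 = 4190
    Σ(broken) = 5448 kJ
  Bonds formed (products):
    C–Br: 1 × 286 = 286
    C–C: 3 × 354 = 1062
    C–H: 9 × 419 = 3771
    H–Br: 1 × 352 = 352
    Σ(formed) = 5471 kJ
  ΔH_2 = 5448 − 5471 = −23 kJ
ΔH_1 − ΔH_2 = +50 kJ, so reaction 2 has the more negative ΔH; |ΔH_1 − ΔH_2| = 50 kJ.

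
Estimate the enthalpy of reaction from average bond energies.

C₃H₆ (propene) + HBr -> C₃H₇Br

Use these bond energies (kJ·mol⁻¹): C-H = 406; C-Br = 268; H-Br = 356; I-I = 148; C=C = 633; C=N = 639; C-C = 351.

ΔH ≈ −36 kJ

Bonds broken (reactants):
  C-C: 1 × 351 = 351
  C-H: 6 × 406 = 2436
  C=C: 1 × 633 = 633
  H-Br: 1 × 356 = 356
  Σ(broken) = 3776 kJ
Bonds formed (products):
  C-Br: 1 × 268 = 268
  C-C: 2 × 351 = 702
  C-H: 7 × 406 = 2842
  Σ(formed) = 3812 kJ
ΔH = Σ(broken) − Σ(formed) = 3776 − 3812 = −36 kJ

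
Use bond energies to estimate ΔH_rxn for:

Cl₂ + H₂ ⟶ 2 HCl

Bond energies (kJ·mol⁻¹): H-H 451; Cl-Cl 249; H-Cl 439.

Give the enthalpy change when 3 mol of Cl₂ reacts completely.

ΔH = −534 kJ

Bonds broken (reactants):
  Cl-Cl: 1 × 249 = 249
  H-H: 1 × 451 = 451
  Σ(broken) = 700 kJ
Bonds formed (products):
  H-Cl: 2 × 439 = 878
  Σ(formed) = 878 kJ
ΔH = Σ(broken) − Σ(formed) = 700 − 878 = −178 kJ
For 3× the reaction as written: 3 × (−178) = −534 kJ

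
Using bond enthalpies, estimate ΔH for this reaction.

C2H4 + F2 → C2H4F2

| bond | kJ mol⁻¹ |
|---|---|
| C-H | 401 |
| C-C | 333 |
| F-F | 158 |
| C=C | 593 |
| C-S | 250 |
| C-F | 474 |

ΔH ≈ −530 kJ

Bonds broken (reactants):
  C-H: 4 × 401 = 1604
  C=C: 1 × 593 = 593
  F-F: 1 × 158 = 158
  Σ(broken) = 2355 kJ
Bonds formed (products):
  C-C: 1 × 333 = 333
  C-F: 2 × 474 = 948
  C-H: 4 × 401 = 1604
  Σ(formed) = 2885 kJ
ΔH = Σ(broken) − Σ(formed) = 2355 − 2885 = −530 kJ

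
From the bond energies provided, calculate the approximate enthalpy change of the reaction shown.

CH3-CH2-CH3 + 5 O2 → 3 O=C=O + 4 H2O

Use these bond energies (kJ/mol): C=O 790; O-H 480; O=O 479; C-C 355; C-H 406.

Bonds broken (reactants):
  C-C: 2 × 355 = 710
  C-H: 8 × 406 = 3248
  O=O: 5 × 479 = 2395
  Σ(broken) = 6353 kJ
Bonds formed (products):
  C=O: 6 × 790 = 4740
  O-H: 8 × 480 = 3840
  Σ(formed) = 8580 kJ
ΔH = Σ(broken) − Σ(formed) = 6353 − 8580 = −2227 kJ

ΔH ≈ −2227 kJ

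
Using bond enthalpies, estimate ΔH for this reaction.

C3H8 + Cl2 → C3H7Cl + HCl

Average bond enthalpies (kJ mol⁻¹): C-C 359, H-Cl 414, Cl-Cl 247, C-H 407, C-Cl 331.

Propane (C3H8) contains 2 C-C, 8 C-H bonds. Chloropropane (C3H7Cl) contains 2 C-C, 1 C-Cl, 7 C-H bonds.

ΔH ≈ −91 kJ

Bonds broken (reactants):
  C-C: 2 × 359 = 718
  C-H: 8 × 407 = 3256
  Cl-Cl: 1 × 247 = 247
  Σ(broken) = 4221 kJ
Bonds formed (products):
  C-C: 2 × 359 = 718
  C-Cl: 1 × 331 = 331
  C-H: 7 × 407 = 2849
  H-Cl: 1 × 414 = 414
  Σ(formed) = 4312 kJ
ΔH = Σ(broken) − Σ(formed) = 4221 − 4312 = −91 kJ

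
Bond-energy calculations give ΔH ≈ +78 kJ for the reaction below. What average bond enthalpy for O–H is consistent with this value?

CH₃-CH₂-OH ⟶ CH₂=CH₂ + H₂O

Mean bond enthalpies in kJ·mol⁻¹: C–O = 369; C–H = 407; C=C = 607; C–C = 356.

D(O–H) ≈ 447 kJ/mol

Let D be the O–H bond energy.
Σ(broken) = 1×356 + 5×407 + 1×369 + 1×D = 2760 + D
Σ(formed) = 4×407 + 1×607 + 2×D = 2235 + 2D
ΔH = Σ(broken) − Σ(formed) = (2760 + D) − (2235 + 2D) = +525 − D
Setting this equal to +78 kJ gives D = 447 kJ/mol.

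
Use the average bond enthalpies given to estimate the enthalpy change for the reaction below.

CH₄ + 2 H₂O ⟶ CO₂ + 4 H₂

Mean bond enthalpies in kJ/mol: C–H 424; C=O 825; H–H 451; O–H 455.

ΔH ≈ +62 kJ

Bonds broken (reactants):
  C–H: 4 × 424 = 1696
  O–H: 4 × 455 = 1820
  Σ(broken) = 3516 kJ
Bonds formed (products):
  C=O: 2 × 825 = 1650
  H–H: 4 × 451 = 1804
  Σ(formed) = 3454 kJ
ΔH = Σ(broken) − Σ(formed) = 3516 − 3454 = +62 kJ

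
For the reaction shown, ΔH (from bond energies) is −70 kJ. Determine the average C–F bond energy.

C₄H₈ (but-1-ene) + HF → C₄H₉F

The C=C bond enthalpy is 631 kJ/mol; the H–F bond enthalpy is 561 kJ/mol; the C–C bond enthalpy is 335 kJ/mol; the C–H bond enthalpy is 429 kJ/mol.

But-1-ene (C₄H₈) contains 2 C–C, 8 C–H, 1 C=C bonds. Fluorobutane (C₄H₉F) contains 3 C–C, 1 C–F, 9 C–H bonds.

Let D be the C–F bond energy.
Σ(broken) = 2×335 + 8×429 + 1×631 + 1×561 = 5294
Σ(formed) = 3×335 + 1×D + 9×429 = 4866 + D
ΔH = Σ(broken) − Σ(formed) = (5294) − (4866 + D) = +428 − D
Setting this equal to −70 kJ gives D = 498 kJ/mol.

D(C–F) ≈ 498 kJ/mol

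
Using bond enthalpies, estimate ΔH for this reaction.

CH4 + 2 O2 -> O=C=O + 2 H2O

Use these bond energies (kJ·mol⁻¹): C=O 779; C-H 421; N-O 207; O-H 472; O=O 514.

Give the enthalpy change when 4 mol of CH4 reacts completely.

Bonds broken (reactants):
  C-H: 4 × 421 = 1684
  O=O: 2 × 514 = 1028
  Σ(broken) = 2712 kJ
Bonds formed (products):
  C=O: 2 × 779 = 1558
  O-H: 4 × 472 = 1888
  Σ(formed) = 3446 kJ
ΔH = Σ(broken) − Σ(formed) = 2712 − 3446 = −734 kJ
For 4× the reaction as written: 4 × (−734) = −2936 kJ

ΔH = −2936 kJ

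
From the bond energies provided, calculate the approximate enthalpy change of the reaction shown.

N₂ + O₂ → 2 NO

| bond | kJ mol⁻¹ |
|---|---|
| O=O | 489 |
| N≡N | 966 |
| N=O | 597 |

ΔH ≈ +261 kJ

Bonds broken (reactants):
  N≡N: 1 × 966 = 966
  O=O: 1 × 489 = 489
  Σ(broken) = 1455 kJ
Bonds formed (products):
  N=O: 2 × 597 = 1194
  Σ(formed) = 1194 kJ
ΔH = Σ(broken) − Σ(formed) = 1455 − 1194 = +261 kJ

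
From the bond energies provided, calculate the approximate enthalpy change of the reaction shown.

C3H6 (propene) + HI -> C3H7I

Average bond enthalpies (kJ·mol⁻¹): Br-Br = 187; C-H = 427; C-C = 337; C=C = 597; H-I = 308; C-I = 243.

Bonds broken (reactants):
  C-C: 1 × 337 = 337
  C-H: 6 × 427 = 2562
  C=C: 1 × 597 = 597
  H-I: 1 × 308 = 308
  Σ(broken) = 3804 kJ
Bonds formed (products):
  C-C: 2 × 337 = 674
  C-H: 7 × 427 = 2989
  C-I: 1 × 243 = 243
  Σ(formed) = 3906 kJ
ΔH = Σ(broken) − Σ(formed) = 3804 − 3906 = −102 kJ

ΔH ≈ −102 kJ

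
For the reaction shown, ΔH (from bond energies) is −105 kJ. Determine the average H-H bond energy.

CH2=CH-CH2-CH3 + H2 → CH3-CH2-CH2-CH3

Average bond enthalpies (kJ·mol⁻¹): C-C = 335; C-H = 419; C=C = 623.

D(H-H) ≈ 445 kJ/mol

Let D be the H-H bond energy.
Σ(broken) = 2×335 + 8×419 + 1×623 + 1×D = 4645 + D
Σ(formed) = 3×335 + 10×419 = 5195
ΔH = Σ(broken) − Σ(formed) = (4645 + D) − (5195) = −550 + D
Setting this equal to −105 kJ gives D = 445 kJ/mol.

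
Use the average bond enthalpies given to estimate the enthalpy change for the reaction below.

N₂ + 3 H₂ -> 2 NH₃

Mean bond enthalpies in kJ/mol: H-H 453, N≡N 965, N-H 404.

Bonds broken (reactants):
  H-H: 3 × 453 = 1359
  N≡N: 1 × 965 = 965
  Σ(broken) = 2324 kJ
Bonds formed (products):
  N-H: 6 × 404 = 2424
  Σ(formed) = 2424 kJ
ΔH = Σ(broken) − Σ(formed) = 2324 − 2424 = −100 kJ

ΔH ≈ −100 kJ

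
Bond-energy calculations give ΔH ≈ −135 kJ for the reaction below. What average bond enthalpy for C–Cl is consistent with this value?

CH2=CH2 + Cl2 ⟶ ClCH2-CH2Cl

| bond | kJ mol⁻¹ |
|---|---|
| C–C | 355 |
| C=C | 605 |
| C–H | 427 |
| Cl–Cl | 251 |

Let D be the C–Cl bond energy.
Σ(broken) = 4×427 + 1×605 + 1×251 = 2564
Σ(formed) = 1×355 + 2×D + 4×427 = 2063 + 2D
ΔH = Σ(broken) − Σ(formed) = (2564) − (2063 + 2D) = +501 − 2D
Setting this equal to −135 kJ gives 2D = 636, so D = 318 kJ/mol.

D(C–Cl) ≈ 318 kJ/mol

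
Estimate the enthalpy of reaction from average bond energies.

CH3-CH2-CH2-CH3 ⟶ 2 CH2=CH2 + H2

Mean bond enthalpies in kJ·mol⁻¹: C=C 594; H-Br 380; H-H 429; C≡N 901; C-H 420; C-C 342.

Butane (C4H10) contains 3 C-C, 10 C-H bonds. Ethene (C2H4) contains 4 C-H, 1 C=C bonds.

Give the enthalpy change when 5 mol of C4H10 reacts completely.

ΔH = +1245 kJ

Bonds broken (reactants):
  C-C: 3 × 342 = 1026
  C-H: 10 × 420 = 4200
  Σ(broken) = 5226 kJ
Bonds formed (products):
  C-H: 8 × 420 = 3360
  C=C: 2 × 594 = 1188
  H-H: 1 × 429 = 429
  Σ(formed) = 4977 kJ
ΔH = Σ(broken) − Σ(formed) = 5226 − 4977 = +249 kJ
For 5× the reaction as written: 5 × (+249) = +1245 kJ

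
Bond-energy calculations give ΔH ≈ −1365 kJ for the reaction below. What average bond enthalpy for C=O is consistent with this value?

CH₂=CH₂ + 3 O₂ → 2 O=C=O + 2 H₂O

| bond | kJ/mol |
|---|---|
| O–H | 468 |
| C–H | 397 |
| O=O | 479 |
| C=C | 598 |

Let D be the C=O bond energy.
Σ(broken) = 4×397 + 1×598 + 3×479 = 3623
Σ(formed) = 4×D + 4×468 = 1872 + 4D
ΔH = Σ(broken) − Σ(formed) = (3623) − (1872 + 4D) = +1751 − 4D
Setting this equal to −1365 kJ gives 4D = 3116, so D = 779 kJ/mol.

D(C=O) ≈ 779 kJ/mol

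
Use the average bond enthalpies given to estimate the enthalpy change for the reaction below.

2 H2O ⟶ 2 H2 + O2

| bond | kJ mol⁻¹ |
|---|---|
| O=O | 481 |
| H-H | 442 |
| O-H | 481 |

ΔH ≈ +559 kJ

Bonds broken (reactants):
  O-H: 4 × 481 = 1924
  Σ(broken) = 1924 kJ
Bonds formed (products):
  H-H: 2 × 442 = 884
  O=O: 1 × 481 = 481
  Σ(formed) = 1365 kJ
ΔH = Σ(broken) − Σ(formed) = 1924 − 1365 = +559 kJ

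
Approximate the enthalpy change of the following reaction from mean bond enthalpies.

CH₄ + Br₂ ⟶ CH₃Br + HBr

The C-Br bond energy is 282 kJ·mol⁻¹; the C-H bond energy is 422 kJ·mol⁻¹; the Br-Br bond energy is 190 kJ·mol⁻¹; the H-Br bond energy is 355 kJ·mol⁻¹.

Bonds broken (reactants):
  Br-Br: 1 × 190 = 190
  C-H: 4 × 422 = 1688
  Σ(broken) = 1878 kJ
Bonds formed (products):
  C-Br: 1 × 282 = 282
  C-H: 3 × 422 = 1266
  H-Br: 1 × 355 = 355
  Σ(formed) = 1903 kJ
ΔH = Σ(broken) − Σ(formed) = 1878 − 1903 = −25 kJ

ΔH ≈ −25 kJ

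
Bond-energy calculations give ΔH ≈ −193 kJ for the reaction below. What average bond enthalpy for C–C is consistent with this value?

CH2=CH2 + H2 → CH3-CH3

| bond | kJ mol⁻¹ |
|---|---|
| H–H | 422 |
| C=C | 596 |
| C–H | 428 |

D(C–C) ≈ 355 kJ/mol

Let D be the C–C bond energy.
Σ(broken) = 4×428 + 1×596 + 1×422 = 2730
Σ(formed) = 1×D + 6×428 = 2568 + D
ΔH = Σ(broken) − Σ(formed) = (2730) − (2568 + D) = +162 − D
Setting this equal to −193 kJ gives D = 355 kJ/mol.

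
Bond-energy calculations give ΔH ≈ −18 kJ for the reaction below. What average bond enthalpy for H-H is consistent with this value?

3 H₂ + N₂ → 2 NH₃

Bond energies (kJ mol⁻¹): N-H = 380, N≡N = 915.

D(H-H) ≈ 449 kJ/mol

Let D be the H-H bond energy.
Σ(broken) = 3×D + 1×915 = 915 + 3D
Σ(formed) = 6×380 = 2280
ΔH = Σ(broken) − Σ(formed) = (915 + 3D) − (2280) = −1365 + 3D
Setting this equal to −18 kJ gives 3D = 1347, so D = 449 kJ/mol.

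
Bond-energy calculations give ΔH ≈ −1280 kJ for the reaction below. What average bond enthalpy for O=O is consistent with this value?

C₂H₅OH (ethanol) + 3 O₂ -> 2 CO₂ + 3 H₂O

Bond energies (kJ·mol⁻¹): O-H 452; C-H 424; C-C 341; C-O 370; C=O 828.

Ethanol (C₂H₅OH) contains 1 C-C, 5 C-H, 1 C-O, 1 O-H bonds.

D(O=O) ≈ 487 kJ/mol

Let D be the O=O bond energy.
Σ(broken) = 1×341 + 5×424 + 1×370 + 1×452 + 3×D = 3283 + 3D
Σ(formed) = 4×828 + 6×452 = 6024
ΔH = Σ(broken) − Σ(formed) = (3283 + 3D) − (6024) = −2741 + 3D
Setting this equal to −1280 kJ gives 3D = 1461, so D = 487 kJ/mol.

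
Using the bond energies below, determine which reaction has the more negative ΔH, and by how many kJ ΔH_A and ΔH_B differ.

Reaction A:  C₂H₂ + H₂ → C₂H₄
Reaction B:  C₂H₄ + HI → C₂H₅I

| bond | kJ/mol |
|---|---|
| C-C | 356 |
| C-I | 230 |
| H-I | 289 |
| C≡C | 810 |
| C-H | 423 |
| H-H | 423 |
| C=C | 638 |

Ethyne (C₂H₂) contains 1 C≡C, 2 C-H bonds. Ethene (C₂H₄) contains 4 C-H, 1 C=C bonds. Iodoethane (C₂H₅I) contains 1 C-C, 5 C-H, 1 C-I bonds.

Reaction A, by 169 kJ

Reaction A:
  Bonds broken (reactants):
    C≡C: 1 × 810 = 810
    C-H: 2 × 423 = 846
    H-H: 1 × 423 = 423
    Σ(broken) = 2079 kJ
  Bonds formed (products):
    C-H: 4 × 423 = 1692
    C=C: 1 × 638 = 638
    Σ(formed) = 2330 kJ
  ΔH_A = 2079 − 2330 = −251 kJ
Reaction B:
  Bonds broken (reactants):
    C-H: 4 × 423 = 1692
    C=C: 1 × 638 = 638
    H-I: 1 × 289 = 289
    Σ(broken) = 2619 kJ
  Bonds formed (products):
    C-C: 1 × 356 = 356
    C-H: 5 × 423 = 2115
    C-I: 1 × 230 = 230
    Σ(formed) = 2701 kJ
  ΔH_B = 2619 − 2701 = −82 kJ
ΔH_A − ΔH_B = −169 kJ, so reaction A has the more negative ΔH; |ΔH_A − ΔH_B| = 169 kJ.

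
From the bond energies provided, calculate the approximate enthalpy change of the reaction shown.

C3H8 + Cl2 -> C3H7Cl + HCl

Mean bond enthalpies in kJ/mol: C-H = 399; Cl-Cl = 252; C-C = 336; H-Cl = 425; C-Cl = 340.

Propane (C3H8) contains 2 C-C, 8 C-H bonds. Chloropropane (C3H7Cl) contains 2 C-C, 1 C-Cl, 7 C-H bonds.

Bonds broken (reactants):
  C-C: 2 × 336 = 672
  C-H: 8 × 399 = 3192
  Cl-Cl: 1 × 252 = 252
  Σ(broken) = 4116 kJ
Bonds formed (products):
  C-C: 2 × 336 = 672
  C-Cl: 1 × 340 = 340
  C-H: 7 × 399 = 2793
  H-Cl: 1 × 425 = 425
  Σ(formed) = 4230 kJ
ΔH = Σ(broken) − Σ(formed) = 4116 − 4230 = −114 kJ

ΔH ≈ −114 kJ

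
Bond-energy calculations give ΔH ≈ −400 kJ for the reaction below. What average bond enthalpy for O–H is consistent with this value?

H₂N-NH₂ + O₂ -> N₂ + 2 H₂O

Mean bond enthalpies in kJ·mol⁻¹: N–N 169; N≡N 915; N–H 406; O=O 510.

Let D be the O–H bond energy.
Σ(broken) = 4×406 + 1×169 + 1×510 = 2303
Σ(formed) = 1×915 + 4×D = 915 + 4D
ΔH = Σ(broken) − Σ(formed) = (2303) − (915 + 4D) = +1388 − 4D
Setting this equal to −400 kJ gives 4D = 1788, so D = 447 kJ/mol.

D(O–H) ≈ 447 kJ/mol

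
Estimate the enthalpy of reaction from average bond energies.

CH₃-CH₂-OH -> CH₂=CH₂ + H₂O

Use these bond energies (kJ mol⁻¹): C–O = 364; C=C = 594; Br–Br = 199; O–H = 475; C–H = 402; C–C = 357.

ΔH ≈ +54 kJ

Bonds broken (reactants):
  C–C: 1 × 357 = 357
  C–H: 5 × 402 = 2010
  C–O: 1 × 364 = 364
  O–H: 1 × 475 = 475
  Σ(broken) = 3206 kJ
Bonds formed (products):
  C–H: 4 × 402 = 1608
  C=C: 1 × 594 = 594
  O–H: 2 × 475 = 950
  Σ(formed) = 3152 kJ
ΔH = Σ(broken) − Σ(formed) = 3206 − 3152 = +54 kJ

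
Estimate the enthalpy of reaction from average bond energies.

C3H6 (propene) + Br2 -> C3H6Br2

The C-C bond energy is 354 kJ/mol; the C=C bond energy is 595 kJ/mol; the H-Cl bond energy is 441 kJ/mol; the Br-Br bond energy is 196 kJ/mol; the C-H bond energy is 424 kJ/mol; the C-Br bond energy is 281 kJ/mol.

Bonds broken (reactants):
  Br-Br: 1 × 196 = 196
  C-C: 1 × 354 = 354
  C-H: 6 × 424 = 2544
  C=C: 1 × 595 = 595
  Σ(broken) = 3689 kJ
Bonds formed (products):
  C-Br: 2 × 281 = 562
  C-C: 2 × 354 = 708
  C-H: 6 × 424 = 2544
  Σ(formed) = 3814 kJ
ΔH = Σ(broken) − Σ(formed) = 3689 − 3814 = −125 kJ

ΔH ≈ −125 kJ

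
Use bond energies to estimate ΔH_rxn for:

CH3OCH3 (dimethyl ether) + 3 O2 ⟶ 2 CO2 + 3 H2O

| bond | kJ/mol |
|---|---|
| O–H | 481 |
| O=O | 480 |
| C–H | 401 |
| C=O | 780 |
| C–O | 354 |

ΔH ≈ −1452 kJ

Bonds broken (reactants):
  C–H: 6 × 401 = 2406
  C–O: 2 × 354 = 708
  O=O: 3 × 480 = 1440
  Σ(broken) = 4554 kJ
Bonds formed (products):
  C=O: 4 × 780 = 3120
  O–H: 6 × 481 = 2886
  Σ(formed) = 6006 kJ
ΔH = Σ(broken) − Σ(formed) = 4554 − 6006 = −1452 kJ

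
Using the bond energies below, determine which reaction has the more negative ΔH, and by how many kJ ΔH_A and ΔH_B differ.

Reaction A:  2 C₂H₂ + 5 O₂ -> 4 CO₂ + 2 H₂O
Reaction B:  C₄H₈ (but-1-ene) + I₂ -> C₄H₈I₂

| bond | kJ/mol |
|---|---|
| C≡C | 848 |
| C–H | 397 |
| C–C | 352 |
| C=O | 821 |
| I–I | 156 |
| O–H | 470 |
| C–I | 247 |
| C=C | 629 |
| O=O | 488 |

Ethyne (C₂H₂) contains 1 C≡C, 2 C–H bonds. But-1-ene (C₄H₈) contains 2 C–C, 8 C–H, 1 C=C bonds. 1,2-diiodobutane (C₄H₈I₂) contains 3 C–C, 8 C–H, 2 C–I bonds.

Reaction A, by 2663 kJ

Reaction A:
  Bonds broken (reactants):
    C≡C: 2 × 848 = 1696
    C–H: 4 × 397 = 1588
    O=O: 5 × 488 = 2440
    Σ(broken) = 5724 kJ
  Bonds formed (products):
    C=O: 8 × 821 = 6568
    O–H: 4 × 470 = 1880
    Σ(formed) = 8448 kJ
  ΔH_A = 5724 − 8448 = −2724 kJ
Reaction B:
  Bonds broken (reactants):
    C–C: 2 × 352 = 704
    C–H: 8 × 397 = 3176
    C=C: 1 × 629 = 629
    I–I: 1 × 156 = 156
    Σ(broken) = 4665 kJ
  Bonds formed (products):
    C–C: 3 × 352 = 1056
    C–H: 8 × 397 = 3176
    C–I: 2 × 247 = 494
    Σ(formed) = 4726 kJ
  ΔH_B = 4665 − 4726 = −61 kJ
ΔH_A − ΔH_B = −2663 kJ, so reaction A has the more negative ΔH; |ΔH_A − ΔH_B| = 2663 kJ.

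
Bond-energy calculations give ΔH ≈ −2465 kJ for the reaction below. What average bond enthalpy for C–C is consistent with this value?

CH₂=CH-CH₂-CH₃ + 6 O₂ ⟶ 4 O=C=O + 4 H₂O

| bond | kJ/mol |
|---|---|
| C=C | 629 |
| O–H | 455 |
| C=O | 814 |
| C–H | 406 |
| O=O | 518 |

D(C–C) ≈ 351 kJ/mol

Let D be the C–C bond energy.
Σ(broken) = 2×D + 8×406 + 1×629 + 6×518 = 6985 + 2D
Σ(formed) = 8×814 + 8×455 = 10152
ΔH = Σ(broken) − Σ(formed) = (6985 + 2D) − (10152) = −3167 + 2D
Setting this equal to −2465 kJ gives 2D = 702, so D = 351 kJ/mol.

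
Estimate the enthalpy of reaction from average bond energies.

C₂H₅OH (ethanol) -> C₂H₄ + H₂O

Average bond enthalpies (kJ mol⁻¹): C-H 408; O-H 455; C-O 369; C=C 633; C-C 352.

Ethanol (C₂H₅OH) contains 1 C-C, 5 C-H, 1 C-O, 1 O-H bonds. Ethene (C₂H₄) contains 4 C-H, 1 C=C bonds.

ΔH ≈ +41 kJ

Bonds broken (reactants):
  C-C: 1 × 352 = 352
  C-H: 5 × 408 = 2040
  C-O: 1 × 369 = 369
  O-H: 1 × 455 = 455
  Σ(broken) = 3216 kJ
Bonds formed (products):
  C-H: 4 × 408 = 1632
  C=C: 1 × 633 = 633
  O-H: 2 × 455 = 910
  Σ(formed) = 3175 kJ
ΔH = Σ(broken) − Σ(formed) = 3216 − 3175 = +41 kJ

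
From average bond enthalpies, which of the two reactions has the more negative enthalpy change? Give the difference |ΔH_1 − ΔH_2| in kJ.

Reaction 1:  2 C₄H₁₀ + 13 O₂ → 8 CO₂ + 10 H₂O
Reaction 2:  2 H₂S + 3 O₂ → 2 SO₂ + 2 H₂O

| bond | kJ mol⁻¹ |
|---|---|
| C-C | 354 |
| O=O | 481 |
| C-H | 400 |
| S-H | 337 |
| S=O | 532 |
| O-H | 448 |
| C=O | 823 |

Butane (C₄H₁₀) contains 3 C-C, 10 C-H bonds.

Reaction 1, by 4622 kJ

Reaction 1:
  Bonds broken (reactants):
    C-C: 6 × 354 = 2124
    C-H: 20 × 400 = 8000
    O=O: 13 × 481 = 6253
    Σ(broken) = 16377 kJ
  Bonds formed (products):
    C=O: 16 × 823 = 13168
    O-H: 20 × 448 = 8960
    Σ(formed) = 22128 kJ
  ΔH_1 = 16377 − 22128 = −5751 kJ
Reaction 2:
  Bonds broken (reactants):
    O=O: 3 × 481 = 1443
    S-H: 4 × 337 = 1348
    Σ(broken) = 2791 kJ
  Bonds formed (products):
    O-H: 4 × 448 = 1792
    S=O: 4 × 532 = 2128
    Σ(formed) = 3920 kJ
  ΔH_2 = 2791 − 3920 = −1129 kJ
ΔH_1 − ΔH_2 = −4622 kJ, so reaction 1 has the more negative ΔH; |ΔH_1 − ΔH_2| = 4622 kJ.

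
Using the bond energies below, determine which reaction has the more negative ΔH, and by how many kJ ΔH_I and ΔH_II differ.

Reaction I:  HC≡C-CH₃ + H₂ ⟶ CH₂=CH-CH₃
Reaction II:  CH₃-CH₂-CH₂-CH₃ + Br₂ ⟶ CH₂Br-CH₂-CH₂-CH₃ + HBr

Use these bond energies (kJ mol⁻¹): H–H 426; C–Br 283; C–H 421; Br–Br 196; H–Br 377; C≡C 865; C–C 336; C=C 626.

Reaction I, by 134 kJ

Reaction I:
  Bonds broken (reactants):
    C≡C: 1 × 865 = 865
    C–C: 1 × 336 = 336
    C–H: 4 × 421 = 1684
    H–H: 1 × 426 = 426
    Σ(broken) = 3311 kJ
  Bonds formed (products):
    C–C: 1 × 336 = 336
    C–H: 6 × 421 = 2526
    C=C: 1 × 626 = 626
    Σ(formed) = 3488 kJ
  ΔH_I = 3311 − 3488 = −177 kJ
Reaction II:
  Bonds broken (reactants):
    Br–Br: 1 × 196 = 196
    C–C: 3 × 336 = 1008
    C–H: 10 × 421 = 4210
    Σ(broken) = 5414 kJ
  Bonds formed (products):
    C–Br: 1 × 283 = 283
    C–C: 3 × 336 = 1008
    C–H: 9 × 421 = 3789
    H–Br: 1 × 377 = 377
    Σ(formed) = 5457 kJ
  ΔH_II = 5414 − 5457 = −43 kJ
ΔH_I − ΔH_II = −134 kJ, so reaction I has the more negative ΔH; |ΔH_I − ΔH_II| = 134 kJ.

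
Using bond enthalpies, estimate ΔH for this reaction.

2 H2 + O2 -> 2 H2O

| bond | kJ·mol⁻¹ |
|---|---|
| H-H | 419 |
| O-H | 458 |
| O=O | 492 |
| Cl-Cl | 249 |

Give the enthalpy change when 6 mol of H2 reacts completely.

ΔH = −1506 kJ

Bonds broken (reactants):
  H-H: 2 × 419 = 838
  O=O: 1 × 492 = 492
  Σ(broken) = 1330 kJ
Bonds formed (products):
  O-H: 4 × 458 = 1832
  Σ(formed) = 1832 kJ
ΔH = Σ(broken) − Σ(formed) = 1330 − 1832 = −502 kJ
For 3× the reaction as written: 3 × (−502) = −1506 kJ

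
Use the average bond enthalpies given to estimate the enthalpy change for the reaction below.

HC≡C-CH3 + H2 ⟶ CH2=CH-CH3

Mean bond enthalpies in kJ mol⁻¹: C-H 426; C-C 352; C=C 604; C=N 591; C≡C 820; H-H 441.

ΔH ≈ −195 kJ

Bonds broken (reactants):
  C≡C: 1 × 820 = 820
  C-C: 1 × 352 = 352
  C-H: 4 × 426 = 1704
  H-H: 1 × 441 = 441
  Σ(broken) = 3317 kJ
Bonds formed (products):
  C-C: 1 × 352 = 352
  C-H: 6 × 426 = 2556
  C=C: 1 × 604 = 604
  Σ(formed) = 3512 kJ
ΔH = Σ(broken) − Σ(formed) = 3317 − 3512 = −195 kJ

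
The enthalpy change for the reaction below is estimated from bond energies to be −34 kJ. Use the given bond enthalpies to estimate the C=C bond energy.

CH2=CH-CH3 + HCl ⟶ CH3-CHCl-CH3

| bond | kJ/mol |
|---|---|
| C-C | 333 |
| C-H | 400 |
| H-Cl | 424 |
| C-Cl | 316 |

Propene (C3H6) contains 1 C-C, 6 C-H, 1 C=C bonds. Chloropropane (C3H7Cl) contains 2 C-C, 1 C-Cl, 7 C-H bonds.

Let D be the C=C bond energy.
Σ(broken) = 1×333 + 6×400 + 1×D + 1×424 = 3157 + D
Σ(formed) = 2×333 + 1×316 + 7×400 = 3782
ΔH = Σ(broken) − Σ(formed) = (3157 + D) − (3782) = −625 + D
Setting this equal to −34 kJ gives D = 591 kJ/mol.

D(C=C) ≈ 591 kJ/mol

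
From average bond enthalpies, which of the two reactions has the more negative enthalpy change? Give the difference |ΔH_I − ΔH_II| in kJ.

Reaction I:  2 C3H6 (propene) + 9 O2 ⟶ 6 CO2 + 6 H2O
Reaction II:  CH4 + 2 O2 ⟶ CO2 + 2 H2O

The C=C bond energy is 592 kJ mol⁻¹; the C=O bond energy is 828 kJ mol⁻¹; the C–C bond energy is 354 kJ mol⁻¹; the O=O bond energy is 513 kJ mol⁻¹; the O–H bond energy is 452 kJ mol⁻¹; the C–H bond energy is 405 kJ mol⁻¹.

Reaction I, by 3173 kJ

Reaction I:
  Bonds broken (reactants):
    C–C: 2 × 354 = 708
    C–H: 12 × 405 = 4860
    C=C: 2 × 592 = 1184
    O=O: 9 × 513 = 4617
    Σ(broken) = 11369 kJ
  Bonds formed (products):
    C=O: 12 × 828 = 9936
    O–H: 12 × 452 = 5424
    Σ(formed) = 15360 kJ
  ΔH_I = 11369 − 15360 = −3991 kJ
Reaction II:
  Bonds broken (reactants):
    C–H: 4 × 405 = 1620
    O=O: 2 × 513 = 1026
    Σ(broken) = 2646 kJ
  Bonds formed (products):
    C=O: 2 × 828 = 1656
    O–H: 4 × 452 = 1808
    Σ(formed) = 3464 kJ
  ΔH_II = 2646 − 3464 = −818 kJ
ΔH_I − ΔH_II = −3173 kJ, so reaction I has the more negative ΔH; |ΔH_I − ΔH_II| = 3173 kJ.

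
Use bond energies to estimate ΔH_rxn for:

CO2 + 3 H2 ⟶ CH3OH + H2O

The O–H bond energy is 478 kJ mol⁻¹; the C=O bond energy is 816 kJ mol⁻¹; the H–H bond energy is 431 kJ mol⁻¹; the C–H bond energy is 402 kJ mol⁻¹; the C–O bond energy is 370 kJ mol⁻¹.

Bonds broken (reactants):
  C=O: 2 × 816 = 1632
  H–H: 3 × 431 = 1293
  Σ(broken) = 2925 kJ
Bonds formed (products):
  C–H: 3 × 402 = 1206
  C–O: 1 × 370 = 370
  O–H: 3 × 478 = 1434
  Σ(formed) = 3010 kJ
ΔH = Σ(broken) − Σ(formed) = 2925 − 3010 = −85 kJ

ΔH ≈ −85 kJ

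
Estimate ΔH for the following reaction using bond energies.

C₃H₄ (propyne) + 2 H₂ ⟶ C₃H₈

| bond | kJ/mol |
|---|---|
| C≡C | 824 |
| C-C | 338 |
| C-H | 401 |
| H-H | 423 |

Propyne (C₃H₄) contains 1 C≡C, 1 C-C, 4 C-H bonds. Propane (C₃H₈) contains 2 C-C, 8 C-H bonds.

ΔH ≈ −272 kJ

Bonds broken (reactants):
  C≡C: 1 × 824 = 824
  C-C: 1 × 338 = 338
  C-H: 4 × 401 = 1604
  H-H: 2 × 423 = 846
  Σ(broken) = 3612 kJ
Bonds formed (products):
  C-C: 2 × 338 = 676
  C-H: 8 × 401 = 3208
  Σ(formed) = 3884 kJ
ΔH = Σ(broken) − Σ(formed) = 3612 − 3884 = −272 kJ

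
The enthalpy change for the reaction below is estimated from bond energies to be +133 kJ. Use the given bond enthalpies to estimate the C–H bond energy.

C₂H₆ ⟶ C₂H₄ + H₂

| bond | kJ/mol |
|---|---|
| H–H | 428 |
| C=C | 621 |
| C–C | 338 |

D(C–H) ≈ 422 kJ/mol

Let D be the C–H bond energy.
Σ(broken) = 1×338 + 6×D = 338 + 6D
Σ(formed) = 4×D + 1×621 + 1×428 = 1049 + 4D
ΔH = Σ(broken) − Σ(formed) = (338 + 6D) − (1049 + 4D) = −711 + 2D
Setting this equal to +133 kJ gives 2D = 844, so D = 422 kJ/mol.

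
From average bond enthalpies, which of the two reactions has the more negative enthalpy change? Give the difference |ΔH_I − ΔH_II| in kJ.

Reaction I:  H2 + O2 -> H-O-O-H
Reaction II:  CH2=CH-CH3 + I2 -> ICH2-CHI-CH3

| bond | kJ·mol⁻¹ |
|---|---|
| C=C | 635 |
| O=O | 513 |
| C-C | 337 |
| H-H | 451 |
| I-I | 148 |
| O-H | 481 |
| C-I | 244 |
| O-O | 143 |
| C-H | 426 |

Reaction I:
  Bonds broken (reactants):
    H-H: 1 × 451 = 451
    O=O: 1 × 513 = 513
    Σ(broken) = 964 kJ
  Bonds formed (products):
    O-H: 2 × 481 = 962
    O-O: 1 × 143 = 143
    Σ(formed) = 1105 kJ
  ΔH_I = 964 − 1105 = −141 kJ
Reaction II:
  Bonds broken (reactants):
    C-C: 1 × 337 = 337
    C-H: 6 × 426 = 2556
    C=C: 1 × 635 = 635
    I-I: 1 × 148 = 148
    Σ(broken) = 3676 kJ
  Bonds formed (products):
    C-C: 2 × 337 = 674
    C-H: 6 × 426 = 2556
    C-I: 2 × 244 = 488
    Σ(formed) = 3718 kJ
  ΔH_II = 3676 − 3718 = −42 kJ
ΔH_I − ΔH_II = −99 kJ, so reaction I has the more negative ΔH; |ΔH_I − ΔH_II| = 99 kJ.

Reaction I, by 99 kJ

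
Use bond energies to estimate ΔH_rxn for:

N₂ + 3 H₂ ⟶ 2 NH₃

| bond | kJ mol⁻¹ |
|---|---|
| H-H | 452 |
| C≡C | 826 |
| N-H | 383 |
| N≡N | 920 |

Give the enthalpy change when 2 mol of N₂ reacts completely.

Bonds broken (reactants):
  H-H: 3 × 452 = 1356
  N≡N: 1 × 920 = 920
  Σ(broken) = 2276 kJ
Bonds formed (products):
  N-H: 6 × 383 = 2298
  Σ(formed) = 2298 kJ
ΔH = Σ(broken) − Σ(formed) = 2276 − 2298 = −22 kJ
For 2× the reaction as written: 2 × (−22) = −44 kJ

ΔH = −44 kJ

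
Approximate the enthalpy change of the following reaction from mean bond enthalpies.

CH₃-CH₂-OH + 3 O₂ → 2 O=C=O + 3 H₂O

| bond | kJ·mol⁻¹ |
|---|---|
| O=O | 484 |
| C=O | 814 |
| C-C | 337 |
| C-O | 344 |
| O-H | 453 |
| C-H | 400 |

ΔH ≈ −1388 kJ

Bonds broken (reactants):
  C-C: 1 × 337 = 337
  C-H: 5 × 400 = 2000
  C-O: 1 × 344 = 344
  O-H: 1 × 453 = 453
  O=O: 3 × 484 = 1452
  Σ(broken) = 4586 kJ
Bonds formed (products):
  C=O: 4 × 814 = 3256
  O-H: 6 × 453 = 2718
  Σ(formed) = 5974 kJ
ΔH = Σ(broken) − Σ(formed) = 4586 − 5974 = −1388 kJ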